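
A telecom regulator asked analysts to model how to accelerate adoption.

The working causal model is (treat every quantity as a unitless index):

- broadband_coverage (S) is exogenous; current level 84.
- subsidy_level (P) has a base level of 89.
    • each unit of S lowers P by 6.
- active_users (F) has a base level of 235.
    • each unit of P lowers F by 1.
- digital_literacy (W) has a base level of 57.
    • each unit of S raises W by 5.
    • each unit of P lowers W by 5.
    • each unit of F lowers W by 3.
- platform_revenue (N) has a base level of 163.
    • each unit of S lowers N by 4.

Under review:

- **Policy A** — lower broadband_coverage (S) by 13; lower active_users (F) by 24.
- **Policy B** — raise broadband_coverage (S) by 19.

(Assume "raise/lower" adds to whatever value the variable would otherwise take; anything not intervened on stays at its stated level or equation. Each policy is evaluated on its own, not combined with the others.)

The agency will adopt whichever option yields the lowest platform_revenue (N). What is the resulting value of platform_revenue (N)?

Policy A (S − 13, F − 24):
  S = 84 − 13 = 71
  N = 163 − 4·71 = -121
Policy B (S + 19):
  S = 84 + 19 = 103
  N = 163 − 4·103 = -249
Comparing — Policy A: N=-121, Policy B: N=-249. Lowest is -249 (Policy B).

-249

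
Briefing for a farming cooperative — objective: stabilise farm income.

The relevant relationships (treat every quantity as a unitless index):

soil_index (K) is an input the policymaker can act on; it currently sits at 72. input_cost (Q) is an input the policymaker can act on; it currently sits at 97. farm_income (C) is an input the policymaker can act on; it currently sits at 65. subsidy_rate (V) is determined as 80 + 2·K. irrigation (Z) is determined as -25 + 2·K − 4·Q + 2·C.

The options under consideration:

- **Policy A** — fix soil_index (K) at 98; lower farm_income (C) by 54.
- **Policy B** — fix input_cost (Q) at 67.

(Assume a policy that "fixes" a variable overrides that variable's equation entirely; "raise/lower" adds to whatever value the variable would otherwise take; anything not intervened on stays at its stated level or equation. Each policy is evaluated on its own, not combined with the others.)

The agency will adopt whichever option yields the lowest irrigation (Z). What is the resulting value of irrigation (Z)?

Policy A (K := 98, C − 54):
  K = 98
  Q = 97
  C = 65 − 54 = 11
  Z = -25 + 2·98 − 4·97 + 2·11 = -195
Policy B (Q := 67):
  K = 72
  Q = 67
  C = 65
  Z = -25 + 2·72 − 4·67 + 2·65 = -19
Comparing — Policy A: Z=-195, Policy B: Z=-19. Lowest is -195 (Policy A).

-195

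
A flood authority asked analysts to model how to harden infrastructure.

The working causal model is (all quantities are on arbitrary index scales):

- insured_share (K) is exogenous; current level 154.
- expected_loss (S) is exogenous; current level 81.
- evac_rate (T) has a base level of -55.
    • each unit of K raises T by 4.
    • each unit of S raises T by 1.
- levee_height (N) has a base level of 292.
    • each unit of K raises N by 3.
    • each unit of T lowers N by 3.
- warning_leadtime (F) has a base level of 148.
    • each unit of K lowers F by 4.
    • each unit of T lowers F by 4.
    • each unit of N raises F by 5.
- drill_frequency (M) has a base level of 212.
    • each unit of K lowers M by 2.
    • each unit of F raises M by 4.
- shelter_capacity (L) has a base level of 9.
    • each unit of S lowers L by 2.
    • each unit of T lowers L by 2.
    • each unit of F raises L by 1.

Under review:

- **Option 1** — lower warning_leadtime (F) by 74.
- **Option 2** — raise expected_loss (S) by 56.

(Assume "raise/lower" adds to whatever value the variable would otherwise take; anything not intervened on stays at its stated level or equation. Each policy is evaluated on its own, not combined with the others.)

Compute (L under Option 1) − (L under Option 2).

Option 1 (F − 74):
  K = 154
  S = 81
  T = -55 + 4·154 + 81 = 642
  N = 292 + 3·154 − 3·642 = -1172
  F = 148 − 4·154 − 4·642 + 5·(-1172) (−74 from intervention) = -8970
  L = 9 − 2·81 − 2·642 + (-8970) = -10407
Option 2 (S + 56):
  K = 154
  S = 81 + 56 = 137
  T = -55 + 4·154 + 137 = 698
  N = 292 + 3·154 − 3·698 = -1340
  F = 148 − 4·154 − 4·698 + 5·(-1340) = -9960
  L = 9 − 2·137 − 2·698 + (-9960) = -11621
L: -10407 − (-11621) = 1214

1214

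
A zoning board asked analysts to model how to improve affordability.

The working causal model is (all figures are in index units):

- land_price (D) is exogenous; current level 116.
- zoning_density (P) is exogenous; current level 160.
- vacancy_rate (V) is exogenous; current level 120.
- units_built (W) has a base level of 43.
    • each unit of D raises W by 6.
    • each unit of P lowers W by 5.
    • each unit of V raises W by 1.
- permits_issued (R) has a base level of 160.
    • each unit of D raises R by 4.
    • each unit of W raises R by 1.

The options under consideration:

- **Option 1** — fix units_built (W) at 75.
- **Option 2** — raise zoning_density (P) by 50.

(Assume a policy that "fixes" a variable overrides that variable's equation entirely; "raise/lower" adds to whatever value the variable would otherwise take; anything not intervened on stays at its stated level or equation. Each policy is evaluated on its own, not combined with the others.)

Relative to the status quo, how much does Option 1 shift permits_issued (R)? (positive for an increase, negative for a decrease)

16

Baseline:
  D = 116
  P = 160
  V = 120
  W = 43 + 6·116 − 5·160 + 120 = 59
  R = 160 + 4·116 + 59 = 683
Option 1 (W := 75):
  D = 116
  P = 160
  V = 120
  W = 75
  R = 160 + 4·116 + 75 = 699
Change in R: 699 − 683 = 16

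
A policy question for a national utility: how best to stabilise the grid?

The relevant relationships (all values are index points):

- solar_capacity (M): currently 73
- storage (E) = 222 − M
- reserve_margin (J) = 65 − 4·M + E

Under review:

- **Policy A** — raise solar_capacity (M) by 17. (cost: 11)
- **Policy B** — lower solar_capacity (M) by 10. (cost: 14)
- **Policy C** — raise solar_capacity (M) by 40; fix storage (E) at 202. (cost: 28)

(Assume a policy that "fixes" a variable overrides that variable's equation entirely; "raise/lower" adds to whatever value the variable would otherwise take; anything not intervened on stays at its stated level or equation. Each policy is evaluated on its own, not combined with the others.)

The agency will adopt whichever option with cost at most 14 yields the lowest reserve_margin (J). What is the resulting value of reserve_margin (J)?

Policy A (M + 17):
  M = 73 + 17 = 90
  E = 222 − 90 = 132
  J = 65 − 4·90 + 132 = -163
Policy B (M − 10):
  M = 73 − 10 = 63
  E = 222 − 63 = 159
  J = 65 − 4·63 + 159 = -28
Comparing — Policy A: J=-163, Policy B: J=-28. Lowest is -163 (Policy A).

-163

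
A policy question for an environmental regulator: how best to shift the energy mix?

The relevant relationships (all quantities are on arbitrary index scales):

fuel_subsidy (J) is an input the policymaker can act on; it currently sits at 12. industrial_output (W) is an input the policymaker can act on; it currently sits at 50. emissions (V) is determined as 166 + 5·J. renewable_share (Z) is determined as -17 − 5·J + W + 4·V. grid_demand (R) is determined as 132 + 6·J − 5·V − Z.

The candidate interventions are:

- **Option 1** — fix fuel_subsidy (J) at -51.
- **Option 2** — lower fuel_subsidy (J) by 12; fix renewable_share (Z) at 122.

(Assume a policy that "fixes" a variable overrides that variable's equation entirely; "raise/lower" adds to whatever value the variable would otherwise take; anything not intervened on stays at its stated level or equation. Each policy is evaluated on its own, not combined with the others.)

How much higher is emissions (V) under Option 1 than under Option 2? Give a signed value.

Option 1 (J := -51):
  J = -51
  V = 166 + 5·(-51) = -89
Option 2 (J − 12, Z := 122):
  J = 12 − 12 = 0
  V = 166 + 5·0 = 166
V: -89 − 166 = -255

-255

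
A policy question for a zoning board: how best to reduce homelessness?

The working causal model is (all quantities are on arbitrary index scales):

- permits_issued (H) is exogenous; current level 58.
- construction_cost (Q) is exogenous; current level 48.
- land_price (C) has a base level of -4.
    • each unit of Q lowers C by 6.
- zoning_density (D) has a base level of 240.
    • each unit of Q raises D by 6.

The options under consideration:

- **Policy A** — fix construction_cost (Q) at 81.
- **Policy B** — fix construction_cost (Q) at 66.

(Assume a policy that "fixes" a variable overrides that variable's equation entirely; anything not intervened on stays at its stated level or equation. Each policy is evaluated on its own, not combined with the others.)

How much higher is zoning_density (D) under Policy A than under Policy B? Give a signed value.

90

Policy A (Q := 81):
  Q = 81
  D = 240 + 6·81 = 726
Policy B (Q := 66):
  Q = 66
  D = 240 + 6·66 = 636
D: 726 − 636 = 90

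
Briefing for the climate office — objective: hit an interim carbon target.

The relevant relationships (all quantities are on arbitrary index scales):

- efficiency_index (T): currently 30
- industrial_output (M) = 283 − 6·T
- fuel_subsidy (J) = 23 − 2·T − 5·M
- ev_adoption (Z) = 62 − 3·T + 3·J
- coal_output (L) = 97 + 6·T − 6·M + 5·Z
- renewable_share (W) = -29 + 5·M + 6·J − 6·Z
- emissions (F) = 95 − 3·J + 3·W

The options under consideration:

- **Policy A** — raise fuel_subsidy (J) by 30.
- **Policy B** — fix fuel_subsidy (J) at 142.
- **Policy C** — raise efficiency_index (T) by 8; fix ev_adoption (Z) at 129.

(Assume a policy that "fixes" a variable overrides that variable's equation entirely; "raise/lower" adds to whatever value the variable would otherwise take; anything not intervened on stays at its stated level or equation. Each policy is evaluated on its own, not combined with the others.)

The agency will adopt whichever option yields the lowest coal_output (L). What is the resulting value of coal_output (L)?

Policy A (J + 30):
  T = 30
  M = 283 − 6·30 = 103
  J = 23 − 2·30 − 5·103 (+30 from intervention) = -522
  Z = 62 − 3·30 + 3·(-522) = -1594
  L = 97 + 6·30 − 6·103 + 5·(-1594) = -8311
Policy B (J := 142):
  T = 30
  M = 283 − 6·30 = 103
  J = 142
  Z = 62 − 3·30 + 3·142 = 398
  L = 97 + 6·30 − 6·103 + 5·398 = 1649
Policy C (T + 8, Z := 129):
  T = 30 + 8 = 38
  M = 283 − 6·38 = 55
  J = 23 − 2·38 − 5·55 = -328
  Z = 129
  L = 97 + 6·38 − 6·55 + 5·129 = 640
Comparing — Policy A: L=-8311, Policy B: L=1649, Policy C: L=640. Lowest is -8311 (Policy A).

-8311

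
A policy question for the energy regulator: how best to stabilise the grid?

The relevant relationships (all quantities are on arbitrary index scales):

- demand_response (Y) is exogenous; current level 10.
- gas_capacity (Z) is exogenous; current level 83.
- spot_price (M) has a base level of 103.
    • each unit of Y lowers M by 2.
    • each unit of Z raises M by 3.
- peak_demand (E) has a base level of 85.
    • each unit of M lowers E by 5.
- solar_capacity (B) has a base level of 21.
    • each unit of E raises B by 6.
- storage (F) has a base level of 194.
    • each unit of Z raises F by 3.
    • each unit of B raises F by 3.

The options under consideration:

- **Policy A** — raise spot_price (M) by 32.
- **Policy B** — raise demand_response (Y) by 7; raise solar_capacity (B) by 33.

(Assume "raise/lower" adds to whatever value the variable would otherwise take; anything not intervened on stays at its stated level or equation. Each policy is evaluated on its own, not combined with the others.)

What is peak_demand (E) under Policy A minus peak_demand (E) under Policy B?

-230

Policy A (M + 32):
  Y = 10
  Z = 83
  M = 103 − 2·10 + 3·83 (+32 from intervention) = 364
  E = 85 − 5·364 = -1735
Policy B (Y + 7, B + 33):
  Y = 10 + 7 = 17
  Z = 83
  M = 103 − 2·17 + 3·83 = 318
  E = 85 − 5·318 = -1505
E: -1735 − (-1505) = -230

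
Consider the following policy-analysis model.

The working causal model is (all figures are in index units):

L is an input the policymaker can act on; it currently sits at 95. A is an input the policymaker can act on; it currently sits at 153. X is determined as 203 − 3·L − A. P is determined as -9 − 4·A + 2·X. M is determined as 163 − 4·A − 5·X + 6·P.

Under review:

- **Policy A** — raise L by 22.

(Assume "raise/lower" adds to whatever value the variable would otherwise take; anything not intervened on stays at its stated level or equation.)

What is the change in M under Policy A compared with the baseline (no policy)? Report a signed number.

-462

Baseline:
  L = 95
  A = 153
  X = 203 − 3·95 − 153 = -235
  P = -9 − 4·153 + 2·(-235) = -1091
  M = 163 − 4·153 − 5·(-235) + 6·(-1091) = -5820
Policy A (L + 22):
  L = 95 + 22 = 117
  A = 153
  X = 203 − 3·117 − 153 = -301
  P = -9 − 4·153 + 2·(-301) = -1223
  M = 163 − 4·153 − 5·(-301) + 6·(-1223) = -6282
Change in M: -6282 − (-5820) = -462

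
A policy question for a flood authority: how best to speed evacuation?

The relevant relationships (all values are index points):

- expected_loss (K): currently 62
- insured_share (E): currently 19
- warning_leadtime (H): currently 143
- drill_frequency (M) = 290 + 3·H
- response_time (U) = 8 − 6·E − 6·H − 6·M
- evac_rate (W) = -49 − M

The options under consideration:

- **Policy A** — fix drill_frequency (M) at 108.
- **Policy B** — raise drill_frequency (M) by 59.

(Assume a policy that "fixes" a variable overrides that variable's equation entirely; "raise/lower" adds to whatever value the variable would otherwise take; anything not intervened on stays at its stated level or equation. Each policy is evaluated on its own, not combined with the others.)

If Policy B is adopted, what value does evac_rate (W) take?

Policy B (M + 59):
  H = 143
  M = 290 + 3·143 (+59 from intervention) = 778
  W = -49 − 778 = -827

-827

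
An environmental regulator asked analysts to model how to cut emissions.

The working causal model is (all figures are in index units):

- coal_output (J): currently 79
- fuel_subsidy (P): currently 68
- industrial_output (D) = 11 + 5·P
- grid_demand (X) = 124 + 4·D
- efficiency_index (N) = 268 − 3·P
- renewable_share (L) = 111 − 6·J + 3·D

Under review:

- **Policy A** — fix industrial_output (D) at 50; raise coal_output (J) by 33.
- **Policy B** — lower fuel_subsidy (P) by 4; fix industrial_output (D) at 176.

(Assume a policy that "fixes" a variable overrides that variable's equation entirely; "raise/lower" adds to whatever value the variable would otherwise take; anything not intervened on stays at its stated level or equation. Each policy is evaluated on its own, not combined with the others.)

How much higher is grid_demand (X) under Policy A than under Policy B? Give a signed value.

Policy A (D := 50, J + 33):
  P = 68
  D = 50
  X = 124 + 4·50 = 324
Policy B (P − 4, D := 176):
  P = 68 − 4 = 64
  D = 176
  X = 124 + 4·176 = 828
X: 324 − 828 = -504

-504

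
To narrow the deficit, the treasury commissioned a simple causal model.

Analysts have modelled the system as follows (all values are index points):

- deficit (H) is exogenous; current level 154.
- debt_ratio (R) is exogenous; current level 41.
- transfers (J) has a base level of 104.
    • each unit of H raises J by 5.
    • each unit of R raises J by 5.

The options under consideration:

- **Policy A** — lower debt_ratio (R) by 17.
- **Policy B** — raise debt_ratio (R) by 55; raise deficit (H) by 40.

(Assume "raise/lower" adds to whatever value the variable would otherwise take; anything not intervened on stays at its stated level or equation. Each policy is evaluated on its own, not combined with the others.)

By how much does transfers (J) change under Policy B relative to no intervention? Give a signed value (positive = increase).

Baseline:
  H = 154
  R = 41
  J = 104 + 5·154 + 5·41 = 1079
Policy B (R + 55, H + 40):
  H = 154 + 40 = 194
  R = 41 + 55 = 96
  J = 104 + 5·194 + 5·96 = 1554
Change in J: 1554 − 1079 = 475

475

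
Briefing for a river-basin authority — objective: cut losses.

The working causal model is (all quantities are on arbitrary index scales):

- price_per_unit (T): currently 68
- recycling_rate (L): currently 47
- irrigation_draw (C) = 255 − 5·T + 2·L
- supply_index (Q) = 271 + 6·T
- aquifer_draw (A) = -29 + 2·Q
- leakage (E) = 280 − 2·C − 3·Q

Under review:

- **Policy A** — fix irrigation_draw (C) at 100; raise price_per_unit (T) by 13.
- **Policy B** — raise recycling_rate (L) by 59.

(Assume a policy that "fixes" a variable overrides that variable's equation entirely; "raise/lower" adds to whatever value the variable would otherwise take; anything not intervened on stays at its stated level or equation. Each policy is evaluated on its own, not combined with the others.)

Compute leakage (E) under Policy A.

-2191

Policy A (C := 100, T + 13):
  T = 68 + 13 = 81
  L = 47
  C = 100
  Q = 271 + 6·81 = 757
  E = 280 − 2·100 − 3·757 = -2191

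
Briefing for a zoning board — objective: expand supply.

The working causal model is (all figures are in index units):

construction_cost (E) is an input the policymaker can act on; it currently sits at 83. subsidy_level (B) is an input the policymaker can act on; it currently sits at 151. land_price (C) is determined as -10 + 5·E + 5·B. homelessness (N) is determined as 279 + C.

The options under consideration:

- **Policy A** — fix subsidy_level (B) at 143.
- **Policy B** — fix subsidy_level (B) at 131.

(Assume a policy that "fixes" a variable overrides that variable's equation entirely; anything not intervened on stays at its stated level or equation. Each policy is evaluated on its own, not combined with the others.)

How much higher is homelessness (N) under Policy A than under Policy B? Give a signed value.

60

Policy A (B := 143):
  E = 83
  B = 143
  C = -10 + 5·83 + 5·143 = 1120
  N = 279 + 1120 = 1399
Policy B (B := 131):
  E = 83
  B = 131
  C = -10 + 5·83 + 5·131 = 1060
  N = 279 + 1060 = 1339
N: 1399 − 1339 = 60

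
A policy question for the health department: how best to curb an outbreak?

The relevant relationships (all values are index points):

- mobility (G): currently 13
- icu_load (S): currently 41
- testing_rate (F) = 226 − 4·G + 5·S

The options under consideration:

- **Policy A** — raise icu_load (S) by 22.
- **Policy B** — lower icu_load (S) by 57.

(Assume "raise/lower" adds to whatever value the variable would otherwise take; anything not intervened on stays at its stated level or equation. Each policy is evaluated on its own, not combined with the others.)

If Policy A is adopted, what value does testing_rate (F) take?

Policy A (S + 22):
  G = 13
  S = 41 + 22 = 63
  F = 226 − 4·13 + 5·63 = 489

489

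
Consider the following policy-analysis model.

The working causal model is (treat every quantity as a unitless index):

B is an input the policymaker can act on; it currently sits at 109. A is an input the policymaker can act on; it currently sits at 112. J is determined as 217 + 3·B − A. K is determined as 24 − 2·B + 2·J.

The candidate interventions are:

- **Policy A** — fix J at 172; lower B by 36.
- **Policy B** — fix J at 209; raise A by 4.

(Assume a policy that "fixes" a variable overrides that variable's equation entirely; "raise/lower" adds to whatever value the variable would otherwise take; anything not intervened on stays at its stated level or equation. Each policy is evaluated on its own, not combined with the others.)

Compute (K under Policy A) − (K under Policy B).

-2

Policy A (J := 172, B − 36):
  B = 109 − 36 = 73
  A = 112
  J = 172
  K = 24 − 2·73 + 2·172 = 222
Policy B (J := 209, A + 4):
  B = 109
  A = 112 + 4 = 116
  J = 209
  K = 24 − 2·109 + 2·209 = 224
K: 222 − 224 = -2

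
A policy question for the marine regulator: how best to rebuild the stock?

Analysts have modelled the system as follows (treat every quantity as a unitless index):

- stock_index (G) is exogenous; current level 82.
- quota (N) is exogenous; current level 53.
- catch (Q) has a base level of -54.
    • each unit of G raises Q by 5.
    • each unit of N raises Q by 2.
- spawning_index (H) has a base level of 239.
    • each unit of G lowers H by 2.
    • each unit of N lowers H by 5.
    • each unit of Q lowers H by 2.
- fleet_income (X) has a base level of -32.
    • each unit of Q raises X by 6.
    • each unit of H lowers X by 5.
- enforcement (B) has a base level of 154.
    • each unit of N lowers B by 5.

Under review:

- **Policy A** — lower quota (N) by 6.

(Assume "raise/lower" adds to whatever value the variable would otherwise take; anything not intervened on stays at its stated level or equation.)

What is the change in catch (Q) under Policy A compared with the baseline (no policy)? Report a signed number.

Baseline:
  G = 82
  N = 53
  Q = -54 + 5·82 + 2·53 = 462
Policy A (N − 6):
  G = 82
  N = 53 − 6 = 47
  Q = -54 + 5·82 + 2·47 = 450
Change in Q: 450 − 462 = -12

-12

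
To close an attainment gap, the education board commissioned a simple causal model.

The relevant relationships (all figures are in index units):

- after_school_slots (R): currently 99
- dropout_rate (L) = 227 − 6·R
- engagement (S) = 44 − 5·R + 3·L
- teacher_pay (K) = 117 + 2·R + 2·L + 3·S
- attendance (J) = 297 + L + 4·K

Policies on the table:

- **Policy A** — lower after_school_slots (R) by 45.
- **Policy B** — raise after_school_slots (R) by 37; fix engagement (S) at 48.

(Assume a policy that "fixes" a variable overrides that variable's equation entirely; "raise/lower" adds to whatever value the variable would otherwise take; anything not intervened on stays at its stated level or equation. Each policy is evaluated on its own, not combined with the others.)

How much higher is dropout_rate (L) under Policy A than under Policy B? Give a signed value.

492

Policy A (R − 45):
  R = 99 − 45 = 54
  L = 227 − 6·54 = -97
Policy B (R + 37, S := 48):
  R = 99 + 37 = 136
  L = 227 − 6·136 = -589
L: -97 − (-589) = 492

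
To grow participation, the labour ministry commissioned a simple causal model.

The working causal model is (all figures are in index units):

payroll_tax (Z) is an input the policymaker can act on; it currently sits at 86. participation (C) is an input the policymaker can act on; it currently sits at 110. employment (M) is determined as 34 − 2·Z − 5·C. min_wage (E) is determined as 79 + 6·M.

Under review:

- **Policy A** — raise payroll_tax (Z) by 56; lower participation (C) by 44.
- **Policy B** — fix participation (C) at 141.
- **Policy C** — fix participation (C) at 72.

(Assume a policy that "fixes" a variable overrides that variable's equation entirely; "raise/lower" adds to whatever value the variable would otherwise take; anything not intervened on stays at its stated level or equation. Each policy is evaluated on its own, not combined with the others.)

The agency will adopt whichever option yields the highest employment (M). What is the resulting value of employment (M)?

Policy A (Z + 56, C − 44):
  Z = 86 + 56 = 142
  C = 110 − 44 = 66
  M = 34 − 2·142 − 5·66 = -580
Policy B (C := 141):
  Z = 86
  C = 141
  M = 34 − 2·86 − 5·141 = -843
Policy C (C := 72):
  Z = 86
  C = 72
  M = 34 − 2·86 − 5·72 = -498
Comparing — Policy A: M=-580, Policy B: M=-843, Policy C: M=-498. Highest is -498 (Policy C).

-498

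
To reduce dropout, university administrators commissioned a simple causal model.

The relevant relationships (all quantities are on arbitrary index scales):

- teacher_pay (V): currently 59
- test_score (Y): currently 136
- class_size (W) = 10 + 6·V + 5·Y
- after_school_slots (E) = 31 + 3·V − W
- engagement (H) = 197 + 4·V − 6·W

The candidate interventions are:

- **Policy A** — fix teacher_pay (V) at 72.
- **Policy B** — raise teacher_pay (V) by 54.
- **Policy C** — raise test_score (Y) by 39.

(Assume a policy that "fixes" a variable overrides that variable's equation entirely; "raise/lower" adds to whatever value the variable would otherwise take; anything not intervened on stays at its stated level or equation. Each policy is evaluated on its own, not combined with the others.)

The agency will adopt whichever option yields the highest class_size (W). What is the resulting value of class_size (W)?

Policy A (V := 72):
  V = 72
  Y = 136
  W = 10 + 6·72 + 5·136 = 1122
Policy B (V + 54):
  V = 59 + 54 = 113
  Y = 136
  W = 10 + 6·113 + 5·136 = 1368
Policy C (Y + 39):
  V = 59
  Y = 136 + 39 = 175
  W = 10 + 6·59 + 5·175 = 1239
Comparing — Policy A: W=1122, Policy B: W=1368, Policy C: W=1239. Highest is 1368 (Policy B).

1368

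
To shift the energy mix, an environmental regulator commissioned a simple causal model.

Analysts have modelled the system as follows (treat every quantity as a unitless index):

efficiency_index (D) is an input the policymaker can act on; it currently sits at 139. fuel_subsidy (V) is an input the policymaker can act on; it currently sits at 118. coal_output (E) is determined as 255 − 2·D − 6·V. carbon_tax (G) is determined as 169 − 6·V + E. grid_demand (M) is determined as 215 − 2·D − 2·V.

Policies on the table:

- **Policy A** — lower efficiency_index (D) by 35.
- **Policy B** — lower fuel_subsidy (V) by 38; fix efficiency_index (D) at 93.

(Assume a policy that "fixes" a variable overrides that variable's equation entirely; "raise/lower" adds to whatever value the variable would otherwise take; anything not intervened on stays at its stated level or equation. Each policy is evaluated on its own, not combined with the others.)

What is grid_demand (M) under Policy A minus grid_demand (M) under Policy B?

Policy A (D − 35):
  D = 139 − 35 = 104
  V = 118
  M = 215 − 2·104 − 2·118 = -229
Policy B (V − 38, D := 93):
  D = 93
  V = 118 − 38 = 80
  M = 215 − 2·93 − 2·80 = -131
M: -229 − (-131) = -98

-98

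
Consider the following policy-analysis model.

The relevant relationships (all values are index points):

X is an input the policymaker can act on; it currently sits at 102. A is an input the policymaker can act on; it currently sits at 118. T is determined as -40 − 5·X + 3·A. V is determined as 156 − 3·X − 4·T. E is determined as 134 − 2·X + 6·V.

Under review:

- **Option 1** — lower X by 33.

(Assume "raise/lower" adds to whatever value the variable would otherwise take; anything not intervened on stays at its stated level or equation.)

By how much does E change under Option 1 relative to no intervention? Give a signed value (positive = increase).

Baseline:
  X = 102
  A = 118
  T = -40 − 5·102 + 3·118 = -196
  V = 156 − 3·102 − 4·(-196) = 634
  E = 134 − 2·102 + 6·634 = 3734
Option 1 (X − 33):
  X = 102 − 33 = 69
  A = 118
  T = -40 − 5·69 + 3·118 = -31
  V = 156 − 3·69 − 4·(-31) = 73
  E = 134 − 2·69 + 6·73 = 434
Change in E: 434 − 3734 = -3300

-3300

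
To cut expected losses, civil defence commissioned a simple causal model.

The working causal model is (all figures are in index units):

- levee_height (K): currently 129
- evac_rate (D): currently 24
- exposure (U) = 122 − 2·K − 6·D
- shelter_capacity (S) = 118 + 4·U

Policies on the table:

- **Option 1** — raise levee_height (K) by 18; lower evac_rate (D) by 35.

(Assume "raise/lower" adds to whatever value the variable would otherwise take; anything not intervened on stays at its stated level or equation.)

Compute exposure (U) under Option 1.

-106

Option 1 (K + 18, D − 35):
  K = 129 + 18 = 147
  D = 24 − 35 = -11
  U = 122 − 2·147 − 6·(-11) = -106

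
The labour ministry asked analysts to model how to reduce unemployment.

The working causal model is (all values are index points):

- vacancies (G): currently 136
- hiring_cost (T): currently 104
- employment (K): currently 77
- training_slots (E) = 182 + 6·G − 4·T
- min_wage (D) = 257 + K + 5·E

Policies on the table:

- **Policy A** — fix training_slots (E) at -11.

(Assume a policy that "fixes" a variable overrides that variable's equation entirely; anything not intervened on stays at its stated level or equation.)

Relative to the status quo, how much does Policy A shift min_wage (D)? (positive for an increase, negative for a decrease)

-2965

Baseline:
  G = 136
  T = 104
  K = 77
  E = 182 + 6·136 − 4·104 = 582
  D = 257 + 77 + 5·582 = 3244
Policy A (E := -11):
  G = 136
  T = 104
  K = 77
  E = -11
  D = 257 + 77 + 5·(-11) = 279
Change in D: 279 − 3244 = -2965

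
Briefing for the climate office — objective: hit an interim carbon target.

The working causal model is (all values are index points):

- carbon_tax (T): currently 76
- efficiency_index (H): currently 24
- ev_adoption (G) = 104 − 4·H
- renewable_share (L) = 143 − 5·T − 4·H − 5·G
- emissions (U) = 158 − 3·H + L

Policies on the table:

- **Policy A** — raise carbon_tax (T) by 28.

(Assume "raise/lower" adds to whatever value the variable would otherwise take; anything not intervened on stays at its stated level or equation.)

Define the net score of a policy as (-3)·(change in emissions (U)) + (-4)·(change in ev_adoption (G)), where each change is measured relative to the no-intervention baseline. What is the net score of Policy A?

Baseline:
  T = 76
  H = 24
  G = 104 − 4·24 = 8
  L = 143 − 5·76 − 4·24 − 5·8 = -373
  U = 158 − 3·24 + (-373) = -287
Policy A (T + 28):
  T = 76 + 28 = 104
  H = 24
  G = 104 − 4·24 = 8
  L = 143 − 5·104 − 4·24 − 5·8 = -513
  U = 158 − 3·24 + (-513) = -427
ΔU = -427 − (-287) = -140; ΔG = 8 − 8 = 0
Score = (-3)·(-140) + (-4)·0 = 420

420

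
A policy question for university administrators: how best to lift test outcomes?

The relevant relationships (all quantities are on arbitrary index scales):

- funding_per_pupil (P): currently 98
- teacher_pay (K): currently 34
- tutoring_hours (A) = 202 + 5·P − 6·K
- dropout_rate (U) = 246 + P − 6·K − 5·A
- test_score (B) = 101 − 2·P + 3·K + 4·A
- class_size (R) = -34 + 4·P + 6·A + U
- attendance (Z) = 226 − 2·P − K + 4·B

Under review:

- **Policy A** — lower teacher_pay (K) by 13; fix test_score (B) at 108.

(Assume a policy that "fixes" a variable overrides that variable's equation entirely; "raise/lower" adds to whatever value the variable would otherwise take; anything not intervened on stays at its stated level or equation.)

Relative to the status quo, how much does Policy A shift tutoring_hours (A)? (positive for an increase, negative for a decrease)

Baseline:
  P = 98
  K = 34
  A = 202 + 5·98 − 6·34 = 488
Policy A (K − 13, B := 108):
  P = 98
  K = 34 − 13 = 21
  A = 202 + 5·98 − 6·21 = 566
Change in A: 566 − 488 = 78

78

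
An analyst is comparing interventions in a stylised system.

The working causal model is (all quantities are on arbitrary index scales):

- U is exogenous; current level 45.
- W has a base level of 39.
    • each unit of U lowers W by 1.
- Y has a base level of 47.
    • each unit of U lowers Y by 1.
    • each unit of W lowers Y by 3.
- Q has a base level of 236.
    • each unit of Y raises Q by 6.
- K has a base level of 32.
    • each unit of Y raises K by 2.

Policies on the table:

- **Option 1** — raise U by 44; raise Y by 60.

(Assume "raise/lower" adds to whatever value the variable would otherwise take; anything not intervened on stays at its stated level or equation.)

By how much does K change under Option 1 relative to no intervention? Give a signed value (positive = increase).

296

Baseline:
  U = 45
  W = 39 − 45 = -6
  Y = 47 − 45 − 3·(-6) = 20
  K = 32 + 2·20 = 72
Option 1 (U + 44, Y + 60):
  U = 45 + 44 = 89
  W = 39 − 89 = -50
  Y = 47 − 89 − 3·(-50) (+60 from intervention) = 168
  K = 32 + 2·168 = 368
Change in K: 368 − 72 = 296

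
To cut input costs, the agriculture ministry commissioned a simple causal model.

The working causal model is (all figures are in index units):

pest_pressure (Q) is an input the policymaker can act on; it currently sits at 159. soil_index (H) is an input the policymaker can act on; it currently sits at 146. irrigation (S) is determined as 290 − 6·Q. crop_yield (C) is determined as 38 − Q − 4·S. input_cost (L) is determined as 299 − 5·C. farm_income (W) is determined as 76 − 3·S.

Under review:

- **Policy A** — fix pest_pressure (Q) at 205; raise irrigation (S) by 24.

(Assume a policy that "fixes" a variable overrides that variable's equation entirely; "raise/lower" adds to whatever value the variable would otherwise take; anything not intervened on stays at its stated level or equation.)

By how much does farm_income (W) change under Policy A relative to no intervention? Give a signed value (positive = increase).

Baseline:
  Q = 159
  S = 290 − 6·159 = -664
  W = 76 − 3·(-664) = 2068
Policy A (Q := 205, S + 24):
  Q = 205
  S = 290 − 6·205 (+24 from intervention) = -916
  W = 76 − 3·(-916) = 2824
Change in W: 2824 − 2068 = 756

756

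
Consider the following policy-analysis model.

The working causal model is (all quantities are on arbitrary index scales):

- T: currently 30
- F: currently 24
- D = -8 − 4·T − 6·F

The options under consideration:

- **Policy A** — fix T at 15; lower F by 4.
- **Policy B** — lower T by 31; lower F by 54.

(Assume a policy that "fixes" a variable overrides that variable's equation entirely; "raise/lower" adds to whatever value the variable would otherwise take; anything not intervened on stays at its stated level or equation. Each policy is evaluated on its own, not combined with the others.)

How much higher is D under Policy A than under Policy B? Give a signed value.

Policy A (T := 15, F − 4):
  T = 15
  F = 24 − 4 = 20
  D = -8 − 4·15 − 6·20 = -188
Policy B (T − 31, F − 54):
  T = 30 − 31 = -1
  F = 24 − 54 = -30
  D = -8 − 4·(-1) − 6·(-30) = 176
D: -188 − 176 = -364

-364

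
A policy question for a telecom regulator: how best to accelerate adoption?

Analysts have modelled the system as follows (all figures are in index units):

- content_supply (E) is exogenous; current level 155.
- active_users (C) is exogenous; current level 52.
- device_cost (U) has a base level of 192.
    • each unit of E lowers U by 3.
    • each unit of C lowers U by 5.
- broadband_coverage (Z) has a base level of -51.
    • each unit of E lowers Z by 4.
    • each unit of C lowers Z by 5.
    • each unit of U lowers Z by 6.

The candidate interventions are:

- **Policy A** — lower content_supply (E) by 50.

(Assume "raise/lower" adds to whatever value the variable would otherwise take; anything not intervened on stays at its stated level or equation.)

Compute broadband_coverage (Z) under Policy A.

1567

Policy A (E − 50):
  E = 155 − 50 = 105
  C = 52
  U = 192 − 3·105 − 5·52 = -383
  Z = -51 − 4·105 − 5·52 − 6·(-383) = 1567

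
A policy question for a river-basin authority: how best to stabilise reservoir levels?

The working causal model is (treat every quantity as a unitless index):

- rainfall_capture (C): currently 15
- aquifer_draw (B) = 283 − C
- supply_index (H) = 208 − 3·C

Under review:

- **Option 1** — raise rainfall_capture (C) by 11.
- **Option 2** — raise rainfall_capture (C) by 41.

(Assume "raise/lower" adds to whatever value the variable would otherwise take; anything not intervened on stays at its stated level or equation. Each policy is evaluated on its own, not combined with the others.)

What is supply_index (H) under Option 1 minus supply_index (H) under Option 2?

90

Option 1 (C + 11):
  C = 15 + 11 = 26
  H = 208 − 3·26 = 130
Option 2 (C + 41):
  C = 15 + 41 = 56
  H = 208 − 3·56 = 40
H: 130 − 40 = 90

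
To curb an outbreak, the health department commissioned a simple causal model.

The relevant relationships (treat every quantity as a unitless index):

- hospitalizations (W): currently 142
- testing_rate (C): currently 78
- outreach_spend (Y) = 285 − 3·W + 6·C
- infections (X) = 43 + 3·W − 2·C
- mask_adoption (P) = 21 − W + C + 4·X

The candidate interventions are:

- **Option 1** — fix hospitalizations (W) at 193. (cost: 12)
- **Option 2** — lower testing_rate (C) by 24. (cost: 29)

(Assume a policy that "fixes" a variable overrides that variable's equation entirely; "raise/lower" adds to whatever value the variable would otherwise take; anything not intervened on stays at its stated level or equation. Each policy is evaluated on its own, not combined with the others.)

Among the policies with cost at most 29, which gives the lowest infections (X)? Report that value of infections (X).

361

Option 1 (W := 193):
  W = 193
  C = 78
  X = 43 + 3·193 − 2·78 = 466
Option 2 (C − 24):
  W = 142
  C = 78 − 24 = 54
  X = 43 + 3·142 − 2·54 = 361
Comparing — Option 1: X=466, Option 2: X=361. Lowest is 361 (Option 2).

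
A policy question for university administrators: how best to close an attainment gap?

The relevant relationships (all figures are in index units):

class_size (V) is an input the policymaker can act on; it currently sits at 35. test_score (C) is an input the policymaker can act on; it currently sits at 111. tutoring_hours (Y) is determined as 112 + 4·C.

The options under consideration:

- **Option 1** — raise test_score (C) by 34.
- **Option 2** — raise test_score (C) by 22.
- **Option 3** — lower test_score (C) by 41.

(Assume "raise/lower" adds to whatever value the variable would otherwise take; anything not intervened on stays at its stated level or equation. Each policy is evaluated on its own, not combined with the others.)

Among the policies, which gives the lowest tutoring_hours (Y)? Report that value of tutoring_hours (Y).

392

Option 1 (C + 34):
  C = 111 + 34 = 145
  Y = 112 + 4·145 = 692
Option 2 (C + 22):
  C = 111 + 22 = 133
  Y = 112 + 4·133 = 644
Option 3 (C − 41):
  C = 111 − 41 = 70
  Y = 112 + 4·70 = 392
Comparing — Option 1: Y=692, Option 2: Y=644, Option 3: Y=392. Lowest is 392 (Option 3).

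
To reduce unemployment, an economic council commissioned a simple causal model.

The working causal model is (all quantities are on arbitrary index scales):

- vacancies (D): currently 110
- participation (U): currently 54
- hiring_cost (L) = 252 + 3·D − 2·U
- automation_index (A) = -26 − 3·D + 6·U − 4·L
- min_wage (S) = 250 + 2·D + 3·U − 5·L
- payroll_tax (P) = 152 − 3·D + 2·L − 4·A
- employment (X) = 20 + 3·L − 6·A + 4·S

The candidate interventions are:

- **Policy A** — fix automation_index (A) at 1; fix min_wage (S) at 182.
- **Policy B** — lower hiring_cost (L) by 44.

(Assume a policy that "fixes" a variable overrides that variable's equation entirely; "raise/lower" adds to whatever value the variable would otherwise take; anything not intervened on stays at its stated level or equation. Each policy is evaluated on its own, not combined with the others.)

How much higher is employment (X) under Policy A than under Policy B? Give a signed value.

-3586

Policy A (A := 1, S := 182):
  D = 110
  U = 54
  L = 252 + 3·110 − 2·54 = 474
  A = 1
  S = 182
  X = 20 + 3·474 − 6·1 + 4·182 = 2164
Policy B (L − 44):
  D = 110
  U = 54
  L = 252 + 3·110 − 2·54 (−44 from intervention) = 430
  A = -26 − 3·110 + 6·54 − 4·430 = -1752
  S = 250 + 2·110 + 3·54 − 5·430 = -1518
  X = 20 + 3·430 − 6·(-1752) + 4·(-1518) = 5750
X: 2164 − 5750 = -3586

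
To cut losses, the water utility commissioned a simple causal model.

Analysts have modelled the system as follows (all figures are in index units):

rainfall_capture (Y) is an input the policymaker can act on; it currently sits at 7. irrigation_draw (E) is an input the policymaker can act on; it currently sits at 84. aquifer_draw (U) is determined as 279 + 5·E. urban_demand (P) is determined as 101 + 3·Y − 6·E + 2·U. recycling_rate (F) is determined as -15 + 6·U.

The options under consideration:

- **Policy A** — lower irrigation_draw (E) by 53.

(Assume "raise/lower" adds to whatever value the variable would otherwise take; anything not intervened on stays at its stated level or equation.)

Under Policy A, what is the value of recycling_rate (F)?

Policy A (E − 53):
  E = 84 − 53 = 31
  U = 279 + 5·31 = 434
  F = -15 + 6·434 = 2589

2589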